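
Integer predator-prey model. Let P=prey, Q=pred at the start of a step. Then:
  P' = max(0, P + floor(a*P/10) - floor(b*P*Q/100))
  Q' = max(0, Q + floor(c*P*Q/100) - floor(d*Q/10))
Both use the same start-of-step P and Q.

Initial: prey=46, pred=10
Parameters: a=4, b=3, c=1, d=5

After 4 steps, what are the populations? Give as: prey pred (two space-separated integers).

Answer: 73 11

Derivation:
Step 1: prey: 46+18-13=51; pred: 10+4-5=9
Step 2: prey: 51+20-13=58; pred: 9+4-4=9
Step 3: prey: 58+23-15=66; pred: 9+5-4=10
Step 4: prey: 66+26-19=73; pred: 10+6-5=11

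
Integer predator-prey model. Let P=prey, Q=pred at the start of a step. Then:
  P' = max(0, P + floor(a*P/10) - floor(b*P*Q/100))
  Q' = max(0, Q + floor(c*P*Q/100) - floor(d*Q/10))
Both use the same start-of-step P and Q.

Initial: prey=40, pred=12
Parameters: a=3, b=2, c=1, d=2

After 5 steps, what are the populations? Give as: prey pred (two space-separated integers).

Answer: 27 30

Derivation:
Step 1: prey: 40+12-9=43; pred: 12+4-2=14
Step 2: prey: 43+12-12=43; pred: 14+6-2=18
Step 3: prey: 43+12-15=40; pred: 18+7-3=22
Step 4: prey: 40+12-17=35; pred: 22+8-4=26
Step 5: prey: 35+10-18=27; pred: 26+9-5=30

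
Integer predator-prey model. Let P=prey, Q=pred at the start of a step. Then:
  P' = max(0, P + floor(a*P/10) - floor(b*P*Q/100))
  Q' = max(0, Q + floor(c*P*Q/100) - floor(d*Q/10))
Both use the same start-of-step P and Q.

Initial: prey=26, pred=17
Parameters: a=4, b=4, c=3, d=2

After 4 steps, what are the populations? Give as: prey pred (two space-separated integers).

Answer: 0 29

Derivation:
Step 1: prey: 26+10-17=19; pred: 17+13-3=27
Step 2: prey: 19+7-20=6; pred: 27+15-5=37
Step 3: prey: 6+2-8=0; pred: 37+6-7=36
Step 4: prey: 0+0-0=0; pred: 36+0-7=29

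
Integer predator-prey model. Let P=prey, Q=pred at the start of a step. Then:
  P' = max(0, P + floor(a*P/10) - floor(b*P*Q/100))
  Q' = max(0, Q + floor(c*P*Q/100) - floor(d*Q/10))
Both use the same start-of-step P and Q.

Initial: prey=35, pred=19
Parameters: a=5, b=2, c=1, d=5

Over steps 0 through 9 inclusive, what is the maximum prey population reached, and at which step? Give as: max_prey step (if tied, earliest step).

Answer: 111 7

Derivation:
Step 1: prey: 35+17-13=39; pred: 19+6-9=16
Step 2: prey: 39+19-12=46; pred: 16+6-8=14
Step 3: prey: 46+23-12=57; pred: 14+6-7=13
Step 4: prey: 57+28-14=71; pred: 13+7-6=14
Step 5: prey: 71+35-19=87; pred: 14+9-7=16
Step 6: prey: 87+43-27=103; pred: 16+13-8=21
Step 7: prey: 103+51-43=111; pred: 21+21-10=32
Step 8: prey: 111+55-71=95; pred: 32+35-16=51
Step 9: prey: 95+47-96=46; pred: 51+48-25=74
Max prey = 111 at step 7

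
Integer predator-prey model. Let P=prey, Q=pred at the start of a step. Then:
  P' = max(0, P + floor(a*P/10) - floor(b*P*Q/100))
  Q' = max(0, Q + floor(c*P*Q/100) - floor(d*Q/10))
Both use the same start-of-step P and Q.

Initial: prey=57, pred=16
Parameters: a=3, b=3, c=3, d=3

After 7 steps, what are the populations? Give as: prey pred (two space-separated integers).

Step 1: prey: 57+17-27=47; pred: 16+27-4=39
Step 2: prey: 47+14-54=7; pred: 39+54-11=82
Step 3: prey: 7+2-17=0; pred: 82+17-24=75
Step 4: prey: 0+0-0=0; pred: 75+0-22=53
Step 5: prey: 0+0-0=0; pred: 53+0-15=38
Step 6: prey: 0+0-0=0; pred: 38+0-11=27
Step 7: prey: 0+0-0=0; pred: 27+0-8=19

Answer: 0 19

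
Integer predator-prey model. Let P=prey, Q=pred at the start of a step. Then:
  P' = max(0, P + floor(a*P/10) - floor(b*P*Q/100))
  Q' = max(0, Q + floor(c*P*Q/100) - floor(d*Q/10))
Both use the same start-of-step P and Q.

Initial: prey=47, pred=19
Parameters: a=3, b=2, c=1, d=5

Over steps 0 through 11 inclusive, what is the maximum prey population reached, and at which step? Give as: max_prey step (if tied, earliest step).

Answer: 78 11

Derivation:
Step 1: prey: 47+14-17=44; pred: 19+8-9=18
Step 2: prey: 44+13-15=42; pred: 18+7-9=16
Step 3: prey: 42+12-13=41; pred: 16+6-8=14
Step 4: prey: 41+12-11=42; pred: 14+5-7=12
Step 5: prey: 42+12-10=44; pred: 12+5-6=11
Step 6: prey: 44+13-9=48; pred: 11+4-5=10
Step 7: prey: 48+14-9=53; pred: 10+4-5=9
Step 8: prey: 53+15-9=59; pred: 9+4-4=9
Step 9: prey: 59+17-10=66; pred: 9+5-4=10
Step 10: prey: 66+19-13=72; pred: 10+6-5=11
Step 11: prey: 72+21-15=78; pred: 11+7-5=13
Max prey = 78 at step 11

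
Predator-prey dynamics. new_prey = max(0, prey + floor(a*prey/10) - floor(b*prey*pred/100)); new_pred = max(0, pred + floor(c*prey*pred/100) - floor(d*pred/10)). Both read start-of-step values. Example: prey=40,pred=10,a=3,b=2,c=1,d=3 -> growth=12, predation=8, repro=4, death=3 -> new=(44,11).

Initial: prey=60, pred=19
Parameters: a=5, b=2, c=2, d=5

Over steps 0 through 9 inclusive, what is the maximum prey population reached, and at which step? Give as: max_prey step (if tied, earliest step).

Answer: 68 1

Derivation:
Step 1: prey: 60+30-22=68; pred: 19+22-9=32
Step 2: prey: 68+34-43=59; pred: 32+43-16=59
Step 3: prey: 59+29-69=19; pred: 59+69-29=99
Step 4: prey: 19+9-37=0; pred: 99+37-49=87
Step 5: prey: 0+0-0=0; pred: 87+0-43=44
Step 6: prey: 0+0-0=0; pred: 44+0-22=22
Step 7: prey: 0+0-0=0; pred: 22+0-11=11
Step 8: prey: 0+0-0=0; pred: 11+0-5=6
Step 9: prey: 0+0-0=0; pred: 6+0-3=3
Max prey = 68 at step 1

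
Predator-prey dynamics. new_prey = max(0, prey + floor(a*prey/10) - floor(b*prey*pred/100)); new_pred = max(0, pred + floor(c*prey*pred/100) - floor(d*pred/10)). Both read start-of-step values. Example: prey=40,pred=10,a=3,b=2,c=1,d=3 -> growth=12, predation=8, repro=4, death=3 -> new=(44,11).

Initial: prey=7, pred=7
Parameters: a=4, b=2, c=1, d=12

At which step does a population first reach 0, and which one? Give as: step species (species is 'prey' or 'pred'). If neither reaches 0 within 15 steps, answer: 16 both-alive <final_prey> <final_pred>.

Answer: 1 pred

Derivation:
Step 1: prey: 7+2-0=9; pred: 7+0-8=0
First extinction: pred at step 1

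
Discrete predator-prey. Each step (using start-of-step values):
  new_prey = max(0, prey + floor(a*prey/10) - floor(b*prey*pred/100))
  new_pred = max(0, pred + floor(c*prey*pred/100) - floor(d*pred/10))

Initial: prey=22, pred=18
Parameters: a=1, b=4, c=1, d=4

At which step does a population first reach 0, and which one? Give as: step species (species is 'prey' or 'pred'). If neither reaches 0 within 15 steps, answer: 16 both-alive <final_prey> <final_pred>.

Step 1: prey: 22+2-15=9; pred: 18+3-7=14
Step 2: prey: 9+0-5=4; pred: 14+1-5=10
Step 3: prey: 4+0-1=3; pred: 10+0-4=6
Step 4: prey: 3+0-0=3; pred: 6+0-2=4
Step 5: prey: 3+0-0=3; pred: 4+0-1=3
Step 6: prey: 3+0-0=3; pred: 3+0-1=2
Step 7: prey: 3+0-0=3; pred: 2+0-0=2
Steps 8-15: state stable at prey=3, pred=2 (no change)
No extinction within 15 steps

Answer: 16 both-alive 3 2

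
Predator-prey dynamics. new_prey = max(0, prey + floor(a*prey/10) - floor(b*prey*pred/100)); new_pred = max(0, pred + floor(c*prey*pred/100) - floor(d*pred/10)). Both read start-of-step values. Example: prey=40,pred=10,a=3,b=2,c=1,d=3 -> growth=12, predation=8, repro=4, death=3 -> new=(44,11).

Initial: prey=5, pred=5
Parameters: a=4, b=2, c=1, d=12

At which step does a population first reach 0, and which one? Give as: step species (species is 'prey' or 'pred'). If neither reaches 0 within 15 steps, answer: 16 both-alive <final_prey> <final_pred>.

Step 1: prey: 5+2-0=7; pred: 5+0-6=0
First extinction: pred at step 1

Answer: 1 pred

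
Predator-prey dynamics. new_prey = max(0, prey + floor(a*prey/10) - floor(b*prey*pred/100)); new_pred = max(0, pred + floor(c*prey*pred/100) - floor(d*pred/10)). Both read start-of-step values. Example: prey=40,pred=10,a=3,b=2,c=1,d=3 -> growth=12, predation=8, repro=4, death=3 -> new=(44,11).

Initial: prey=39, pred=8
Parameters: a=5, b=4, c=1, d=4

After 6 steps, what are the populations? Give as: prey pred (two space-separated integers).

Answer: 71 20

Derivation:
Step 1: prey: 39+19-12=46; pred: 8+3-3=8
Step 2: prey: 46+23-14=55; pred: 8+3-3=8
Step 3: prey: 55+27-17=65; pred: 8+4-3=9
Step 4: prey: 65+32-23=74; pred: 9+5-3=11
Step 5: prey: 74+37-32=79; pred: 11+8-4=15
Step 6: prey: 79+39-47=71; pred: 15+11-6=20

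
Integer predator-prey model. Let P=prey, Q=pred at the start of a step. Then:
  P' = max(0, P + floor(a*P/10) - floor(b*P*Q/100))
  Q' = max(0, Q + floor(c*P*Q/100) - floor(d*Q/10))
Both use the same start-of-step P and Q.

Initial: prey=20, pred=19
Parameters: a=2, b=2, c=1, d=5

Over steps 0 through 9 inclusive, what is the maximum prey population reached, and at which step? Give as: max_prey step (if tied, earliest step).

Answer: 39 9

Derivation:
Step 1: prey: 20+4-7=17; pred: 19+3-9=13
Step 2: prey: 17+3-4=16; pred: 13+2-6=9
Step 3: prey: 16+3-2=17; pred: 9+1-4=6
Step 4: prey: 17+3-2=18; pred: 6+1-3=4
Step 5: prey: 18+3-1=20; pred: 4+0-2=2
Step 6: prey: 20+4-0=24; pred: 2+0-1=1
Step 7: prey: 24+4-0=28; pred: 1+0-0=1
Step 8: prey: 28+5-0=33; pred: 1+0-0=1
Step 9: prey: 33+6-0=39; pred: 1+0-0=1
Max prey = 39 at step 9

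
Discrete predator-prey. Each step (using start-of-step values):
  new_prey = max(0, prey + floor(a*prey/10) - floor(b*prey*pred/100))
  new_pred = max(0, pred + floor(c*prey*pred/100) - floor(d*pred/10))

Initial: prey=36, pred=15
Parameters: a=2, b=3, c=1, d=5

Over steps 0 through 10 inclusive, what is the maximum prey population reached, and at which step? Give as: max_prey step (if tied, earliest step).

Answer: 43 10

Derivation:
Step 1: prey: 36+7-16=27; pred: 15+5-7=13
Step 2: prey: 27+5-10=22; pred: 13+3-6=10
Step 3: prey: 22+4-6=20; pred: 10+2-5=7
Step 4: prey: 20+4-4=20; pred: 7+1-3=5
Step 5: prey: 20+4-3=21; pred: 5+1-2=4
Step 6: prey: 21+4-2=23; pred: 4+0-2=2
Step 7: prey: 23+4-1=26; pred: 2+0-1=1
Step 8: prey: 26+5-0=31; pred: 1+0-0=1
Step 9: prey: 31+6-0=37; pred: 1+0-0=1
Step 10: prey: 37+7-1=43; pred: 1+0-0=1
Max prey = 43 at step 10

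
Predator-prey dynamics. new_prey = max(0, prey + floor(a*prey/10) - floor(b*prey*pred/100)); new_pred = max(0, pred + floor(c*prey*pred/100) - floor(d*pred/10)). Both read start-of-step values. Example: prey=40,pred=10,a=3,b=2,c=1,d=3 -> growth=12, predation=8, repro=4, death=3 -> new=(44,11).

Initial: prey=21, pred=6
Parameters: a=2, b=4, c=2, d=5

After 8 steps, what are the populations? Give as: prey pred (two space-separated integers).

Answer: 20 5

Derivation:
Step 1: prey: 21+4-5=20; pred: 6+2-3=5
Step 2: prey: 20+4-4=20; pred: 5+2-2=5
Step 3: prey: 20+4-4=20; pred: 5+2-2=5
Step 4: prey: 20+4-4=20; pred: 5+2-2=5
Step 5: prey: 20+4-4=20; pred: 5+2-2=5
Step 6: prey: 20+4-4=20; pred: 5+2-2=5
Step 7: prey: 20+4-4=20; pred: 5+2-2=5
Step 8: prey: 20+4-4=20; pred: 5+2-2=5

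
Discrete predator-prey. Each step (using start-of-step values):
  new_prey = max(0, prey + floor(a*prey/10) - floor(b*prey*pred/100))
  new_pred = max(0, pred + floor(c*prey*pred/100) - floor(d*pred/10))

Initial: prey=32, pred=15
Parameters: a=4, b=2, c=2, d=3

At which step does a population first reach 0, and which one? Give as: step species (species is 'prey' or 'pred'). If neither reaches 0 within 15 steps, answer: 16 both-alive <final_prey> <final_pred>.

Step 1: prey: 32+12-9=35; pred: 15+9-4=20
Step 2: prey: 35+14-14=35; pred: 20+14-6=28
Step 3: prey: 35+14-19=30; pred: 28+19-8=39
Step 4: prey: 30+12-23=19; pred: 39+23-11=51
Step 5: prey: 19+7-19=7; pred: 51+19-15=55
Step 6: prey: 7+2-7=2; pred: 55+7-16=46
Step 7: prey: 2+0-1=1; pred: 46+1-13=34
Step 8: prey: 1+0-0=1; pred: 34+0-10=24
Step 9: prey: 1+0-0=1; pred: 24+0-7=17
Step 10: prey: 1+0-0=1; pred: 17+0-5=12
Step 11: prey: 1+0-0=1; pred: 12+0-3=9
Step 12: prey: 1+0-0=1; pred: 9+0-2=7
Step 13: prey: 1+0-0=1; pred: 7+0-2=5
Step 14: prey: 1+0-0=1; pred: 5+0-1=4
Step 15: prey: 1+0-0=1; pred: 4+0-1=3
No extinction within 15 steps

Answer: 16 both-alive 1 3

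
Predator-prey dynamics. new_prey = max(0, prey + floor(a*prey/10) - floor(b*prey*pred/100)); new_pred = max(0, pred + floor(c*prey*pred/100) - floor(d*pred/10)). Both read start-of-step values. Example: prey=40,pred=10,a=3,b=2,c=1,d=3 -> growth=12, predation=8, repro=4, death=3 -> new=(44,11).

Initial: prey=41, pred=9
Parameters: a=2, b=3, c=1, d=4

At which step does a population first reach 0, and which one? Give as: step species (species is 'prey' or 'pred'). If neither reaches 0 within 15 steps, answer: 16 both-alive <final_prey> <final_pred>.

Answer: 16 both-alive 30 7

Derivation:
Step 1: prey: 41+8-11=38; pred: 9+3-3=9
Step 2: prey: 38+7-10=35; pred: 9+3-3=9
Step 3: prey: 35+7-9=33; pred: 9+3-3=9
Step 4: prey: 33+6-8=31; pred: 9+2-3=8
Step 5: prey: 31+6-7=30; pred: 8+2-3=7
Step 6: prey: 30+6-6=30; pred: 7+2-2=7
Steps 7-15: state stable at prey=30, pred=7 (no change)
No extinction within 15 steps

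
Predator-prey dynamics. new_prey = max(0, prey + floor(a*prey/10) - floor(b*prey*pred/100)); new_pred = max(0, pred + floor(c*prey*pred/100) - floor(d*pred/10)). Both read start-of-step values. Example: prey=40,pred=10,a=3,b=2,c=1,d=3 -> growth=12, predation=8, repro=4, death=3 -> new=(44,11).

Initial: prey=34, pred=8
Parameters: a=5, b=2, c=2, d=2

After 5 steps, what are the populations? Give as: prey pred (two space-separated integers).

Answer: 0 140

Derivation:
Step 1: prey: 34+17-5=46; pred: 8+5-1=12
Step 2: prey: 46+23-11=58; pred: 12+11-2=21
Step 3: prey: 58+29-24=63; pred: 21+24-4=41
Step 4: prey: 63+31-51=43; pred: 41+51-8=84
Step 5: prey: 43+21-72=0; pred: 84+72-16=140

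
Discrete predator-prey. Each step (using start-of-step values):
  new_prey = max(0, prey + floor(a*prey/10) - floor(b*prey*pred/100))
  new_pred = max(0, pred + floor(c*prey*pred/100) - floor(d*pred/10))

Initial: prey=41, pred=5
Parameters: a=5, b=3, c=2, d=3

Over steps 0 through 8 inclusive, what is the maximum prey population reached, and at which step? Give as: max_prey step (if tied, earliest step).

Answer: 75 3

Derivation:
Step 1: prey: 41+20-6=55; pred: 5+4-1=8
Step 2: prey: 55+27-13=69; pred: 8+8-2=14
Step 3: prey: 69+34-28=75; pred: 14+19-4=29
Step 4: prey: 75+37-65=47; pred: 29+43-8=64
Step 5: prey: 47+23-90=0; pred: 64+60-19=105
Step 6: prey: 0+0-0=0; pred: 105+0-31=74
Step 7: prey: 0+0-0=0; pred: 74+0-22=52
Step 8: prey: 0+0-0=0; pred: 52+0-15=37
Max prey = 75 at step 3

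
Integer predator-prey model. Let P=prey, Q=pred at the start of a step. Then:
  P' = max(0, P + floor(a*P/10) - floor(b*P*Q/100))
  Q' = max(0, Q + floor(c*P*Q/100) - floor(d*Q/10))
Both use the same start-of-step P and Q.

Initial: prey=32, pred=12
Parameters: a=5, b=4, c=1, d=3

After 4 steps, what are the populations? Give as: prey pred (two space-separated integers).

Step 1: prey: 32+16-15=33; pred: 12+3-3=12
Step 2: prey: 33+16-15=34; pred: 12+3-3=12
Step 3: prey: 34+17-16=35; pred: 12+4-3=13
Step 4: prey: 35+17-18=34; pred: 13+4-3=14

Answer: 34 14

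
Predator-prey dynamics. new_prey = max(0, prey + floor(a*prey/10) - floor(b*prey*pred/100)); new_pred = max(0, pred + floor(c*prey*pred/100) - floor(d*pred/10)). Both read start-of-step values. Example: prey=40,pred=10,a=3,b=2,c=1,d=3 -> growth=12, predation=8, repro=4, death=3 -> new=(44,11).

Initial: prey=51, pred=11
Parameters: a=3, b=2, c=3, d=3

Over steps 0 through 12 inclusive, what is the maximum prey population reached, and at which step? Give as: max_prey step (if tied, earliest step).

Step 1: prey: 51+15-11=55; pred: 11+16-3=24
Step 2: prey: 55+16-26=45; pred: 24+39-7=56
Step 3: prey: 45+13-50=8; pred: 56+75-16=115
Step 4: prey: 8+2-18=0; pred: 115+27-34=108
Step 5: prey: 0+0-0=0; pred: 108+0-32=76
Step 6: prey: 0+0-0=0; pred: 76+0-22=54
Step 7: prey: 0+0-0=0; pred: 54+0-16=38
Step 8: prey: 0+0-0=0; pred: 38+0-11=27
Step 9: prey: 0+0-0=0; pred: 27+0-8=19
Step 10: prey: 0+0-0=0; pred: 19+0-5=14
Step 11: prey: 0+0-0=0; pred: 14+0-4=10
Step 12: prey: 0+0-0=0; pred: 10+0-3=7
Max prey = 55 at step 1

Answer: 55 1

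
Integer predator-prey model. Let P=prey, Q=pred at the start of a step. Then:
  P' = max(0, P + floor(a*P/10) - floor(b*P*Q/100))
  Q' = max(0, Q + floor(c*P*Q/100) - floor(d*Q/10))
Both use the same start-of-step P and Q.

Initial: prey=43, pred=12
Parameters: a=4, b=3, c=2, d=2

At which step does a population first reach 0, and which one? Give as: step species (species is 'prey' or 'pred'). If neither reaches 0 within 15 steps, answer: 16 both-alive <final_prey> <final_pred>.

Step 1: prey: 43+17-15=45; pred: 12+10-2=20
Step 2: prey: 45+18-27=36; pred: 20+18-4=34
Step 3: prey: 36+14-36=14; pred: 34+24-6=52
Step 4: prey: 14+5-21=0; pred: 52+14-10=56
First extinction: prey at step 4

Answer: 4 prey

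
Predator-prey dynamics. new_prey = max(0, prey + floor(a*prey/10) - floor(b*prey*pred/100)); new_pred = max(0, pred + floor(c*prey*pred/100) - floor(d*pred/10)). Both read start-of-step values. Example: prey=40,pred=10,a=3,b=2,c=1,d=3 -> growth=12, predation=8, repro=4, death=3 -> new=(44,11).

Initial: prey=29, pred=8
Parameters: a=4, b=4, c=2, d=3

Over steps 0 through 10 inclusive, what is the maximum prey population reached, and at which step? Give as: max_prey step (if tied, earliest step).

Step 1: prey: 29+11-9=31; pred: 8+4-2=10
Step 2: prey: 31+12-12=31; pred: 10+6-3=13
Step 3: prey: 31+12-16=27; pred: 13+8-3=18
Step 4: prey: 27+10-19=18; pred: 18+9-5=22
Step 5: prey: 18+7-15=10; pred: 22+7-6=23
Step 6: prey: 10+4-9=5; pred: 23+4-6=21
Step 7: prey: 5+2-4=3; pred: 21+2-6=17
Step 8: prey: 3+1-2=2; pred: 17+1-5=13
Step 9: prey: 2+0-1=1; pred: 13+0-3=10
Step 10: prey: 1+0-0=1; pred: 10+0-3=7
Max prey = 31 at step 1

Answer: 31 1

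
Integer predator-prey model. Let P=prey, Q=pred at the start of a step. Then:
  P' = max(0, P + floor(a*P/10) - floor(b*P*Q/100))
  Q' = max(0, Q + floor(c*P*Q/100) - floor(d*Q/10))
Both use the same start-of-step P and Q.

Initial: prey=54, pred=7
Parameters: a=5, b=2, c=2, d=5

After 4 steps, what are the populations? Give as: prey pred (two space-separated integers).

Step 1: prey: 54+27-7=74; pred: 7+7-3=11
Step 2: prey: 74+37-16=95; pred: 11+16-5=22
Step 3: prey: 95+47-41=101; pred: 22+41-11=52
Step 4: prey: 101+50-105=46; pred: 52+105-26=131

Answer: 46 131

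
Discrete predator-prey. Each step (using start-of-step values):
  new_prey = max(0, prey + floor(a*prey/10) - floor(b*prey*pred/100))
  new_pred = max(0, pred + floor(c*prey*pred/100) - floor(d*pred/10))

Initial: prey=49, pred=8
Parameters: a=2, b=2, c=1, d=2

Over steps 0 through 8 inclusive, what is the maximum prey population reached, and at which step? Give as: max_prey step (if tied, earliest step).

Step 1: prey: 49+9-7=51; pred: 8+3-1=10
Step 2: prey: 51+10-10=51; pred: 10+5-2=13
Step 3: prey: 51+10-13=48; pred: 13+6-2=17
Step 4: prey: 48+9-16=41; pred: 17+8-3=22
Step 5: prey: 41+8-18=31; pred: 22+9-4=27
Step 6: prey: 31+6-16=21; pred: 27+8-5=30
Step 7: prey: 21+4-12=13; pred: 30+6-6=30
Step 8: prey: 13+2-7=8; pred: 30+3-6=27
Max prey = 51 at step 1

Answer: 51 1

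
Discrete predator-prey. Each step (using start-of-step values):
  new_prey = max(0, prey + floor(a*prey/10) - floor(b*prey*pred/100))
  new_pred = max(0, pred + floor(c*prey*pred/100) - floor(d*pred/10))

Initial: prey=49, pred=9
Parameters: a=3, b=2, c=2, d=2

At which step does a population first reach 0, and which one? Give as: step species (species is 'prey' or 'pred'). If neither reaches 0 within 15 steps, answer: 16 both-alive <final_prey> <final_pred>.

Answer: 5 prey

Derivation:
Step 1: prey: 49+14-8=55; pred: 9+8-1=16
Step 2: prey: 55+16-17=54; pred: 16+17-3=30
Step 3: prey: 54+16-32=38; pred: 30+32-6=56
Step 4: prey: 38+11-42=7; pred: 56+42-11=87
Step 5: prey: 7+2-12=0; pred: 87+12-17=82
First extinction: prey at step 5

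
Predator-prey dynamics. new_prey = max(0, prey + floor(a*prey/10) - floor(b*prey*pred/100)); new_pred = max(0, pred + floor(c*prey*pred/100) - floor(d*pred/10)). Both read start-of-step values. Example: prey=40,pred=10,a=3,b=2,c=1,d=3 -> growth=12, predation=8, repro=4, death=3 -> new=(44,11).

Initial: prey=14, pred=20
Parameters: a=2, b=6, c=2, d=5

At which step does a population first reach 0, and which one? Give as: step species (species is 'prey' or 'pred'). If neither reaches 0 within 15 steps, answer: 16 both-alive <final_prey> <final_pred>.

Step 1: prey: 14+2-16=0; pred: 20+5-10=15
First extinction: prey at step 1

Answer: 1 prey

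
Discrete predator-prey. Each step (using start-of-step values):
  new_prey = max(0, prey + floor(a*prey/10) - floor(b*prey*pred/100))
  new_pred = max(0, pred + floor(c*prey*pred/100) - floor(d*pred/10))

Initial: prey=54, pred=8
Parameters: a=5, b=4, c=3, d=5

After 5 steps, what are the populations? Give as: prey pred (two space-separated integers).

Answer: 0 21

Derivation:
Step 1: prey: 54+27-17=64; pred: 8+12-4=16
Step 2: prey: 64+32-40=56; pred: 16+30-8=38
Step 3: prey: 56+28-85=0; pred: 38+63-19=82
Step 4: prey: 0+0-0=0; pred: 82+0-41=41
Step 5: prey: 0+0-0=0; pred: 41+0-20=21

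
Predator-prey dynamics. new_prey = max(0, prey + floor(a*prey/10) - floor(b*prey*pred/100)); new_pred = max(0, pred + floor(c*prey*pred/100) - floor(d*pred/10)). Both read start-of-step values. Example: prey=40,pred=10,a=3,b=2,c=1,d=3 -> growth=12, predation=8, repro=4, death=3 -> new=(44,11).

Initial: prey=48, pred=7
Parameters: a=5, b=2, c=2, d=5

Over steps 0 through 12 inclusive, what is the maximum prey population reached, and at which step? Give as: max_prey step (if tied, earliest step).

Answer: 99 3

Derivation:
Step 1: prey: 48+24-6=66; pred: 7+6-3=10
Step 2: prey: 66+33-13=86; pred: 10+13-5=18
Step 3: prey: 86+43-30=99; pred: 18+30-9=39
Step 4: prey: 99+49-77=71; pred: 39+77-19=97
Step 5: prey: 71+35-137=0; pred: 97+137-48=186
Step 6: prey: 0+0-0=0; pred: 186+0-93=93
Step 7: prey: 0+0-0=0; pred: 93+0-46=47
Step 8: prey: 0+0-0=0; pred: 47+0-23=24
Step 9: prey: 0+0-0=0; pred: 24+0-12=12
Step 10: prey: 0+0-0=0; pred: 12+0-6=6
Step 11: prey: 0+0-0=0; pred: 6+0-3=3
Step 12: prey: 0+0-0=0; pred: 3+0-1=2
Max prey = 99 at step 3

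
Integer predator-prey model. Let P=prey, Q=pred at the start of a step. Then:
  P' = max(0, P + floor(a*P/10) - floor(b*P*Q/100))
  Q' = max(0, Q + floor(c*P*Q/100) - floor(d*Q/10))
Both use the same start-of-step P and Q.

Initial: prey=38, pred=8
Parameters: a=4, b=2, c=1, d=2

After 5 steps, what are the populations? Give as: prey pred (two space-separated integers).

Step 1: prey: 38+15-6=47; pred: 8+3-1=10
Step 2: prey: 47+18-9=56; pred: 10+4-2=12
Step 3: prey: 56+22-13=65; pred: 12+6-2=16
Step 4: prey: 65+26-20=71; pred: 16+10-3=23
Step 5: prey: 71+28-32=67; pred: 23+16-4=35

Answer: 67 35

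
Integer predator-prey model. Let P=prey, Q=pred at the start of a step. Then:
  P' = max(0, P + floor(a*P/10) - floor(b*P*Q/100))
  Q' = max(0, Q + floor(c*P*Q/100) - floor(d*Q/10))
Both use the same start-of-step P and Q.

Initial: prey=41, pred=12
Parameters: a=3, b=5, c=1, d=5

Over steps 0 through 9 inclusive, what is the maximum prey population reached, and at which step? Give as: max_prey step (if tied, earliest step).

Answer: 56 9

Derivation:
Step 1: prey: 41+12-24=29; pred: 12+4-6=10
Step 2: prey: 29+8-14=23; pred: 10+2-5=7
Step 3: prey: 23+6-8=21; pred: 7+1-3=5
Step 4: prey: 21+6-5=22; pred: 5+1-2=4
Step 5: prey: 22+6-4=24; pred: 4+0-2=2
Step 6: prey: 24+7-2=29; pred: 2+0-1=1
Step 7: prey: 29+8-1=36; pred: 1+0-0=1
Step 8: prey: 36+10-1=45; pred: 1+0-0=1
Step 9: prey: 45+13-2=56; pred: 1+0-0=1
Max prey = 56 at step 9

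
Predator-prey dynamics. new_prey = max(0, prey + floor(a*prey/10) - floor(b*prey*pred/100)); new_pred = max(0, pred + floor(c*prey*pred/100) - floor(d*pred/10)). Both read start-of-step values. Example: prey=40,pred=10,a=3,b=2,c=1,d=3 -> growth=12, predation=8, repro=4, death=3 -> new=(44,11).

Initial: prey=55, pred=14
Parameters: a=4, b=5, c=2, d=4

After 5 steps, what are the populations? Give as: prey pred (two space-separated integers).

Answer: 0 9

Derivation:
Step 1: prey: 55+22-38=39; pred: 14+15-5=24
Step 2: prey: 39+15-46=8; pred: 24+18-9=33
Step 3: prey: 8+3-13=0; pred: 33+5-13=25
Step 4: prey: 0+0-0=0; pred: 25+0-10=15
Step 5: prey: 0+0-0=0; pred: 15+0-6=9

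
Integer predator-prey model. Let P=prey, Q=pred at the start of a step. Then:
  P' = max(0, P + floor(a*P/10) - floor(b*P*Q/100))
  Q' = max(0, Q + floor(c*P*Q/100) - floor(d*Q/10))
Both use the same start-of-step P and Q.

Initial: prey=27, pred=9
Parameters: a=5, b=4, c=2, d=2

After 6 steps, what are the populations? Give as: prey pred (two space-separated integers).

Answer: 0 30

Derivation:
Step 1: prey: 27+13-9=31; pred: 9+4-1=12
Step 2: prey: 31+15-14=32; pred: 12+7-2=17
Step 3: prey: 32+16-21=27; pred: 17+10-3=24
Step 4: prey: 27+13-25=15; pred: 24+12-4=32
Step 5: prey: 15+7-19=3; pred: 32+9-6=35
Step 6: prey: 3+1-4=0; pred: 35+2-7=30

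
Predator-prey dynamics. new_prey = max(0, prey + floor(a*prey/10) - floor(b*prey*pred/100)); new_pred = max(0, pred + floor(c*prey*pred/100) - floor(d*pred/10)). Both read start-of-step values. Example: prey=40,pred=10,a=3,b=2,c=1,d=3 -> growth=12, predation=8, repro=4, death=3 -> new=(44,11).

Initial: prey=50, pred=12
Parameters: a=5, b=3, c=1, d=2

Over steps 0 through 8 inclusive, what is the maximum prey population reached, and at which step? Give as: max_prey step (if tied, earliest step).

Answer: 58 2

Derivation:
Step 1: prey: 50+25-18=57; pred: 12+6-2=16
Step 2: prey: 57+28-27=58; pred: 16+9-3=22
Step 3: prey: 58+29-38=49; pred: 22+12-4=30
Step 4: prey: 49+24-44=29; pred: 30+14-6=38
Step 5: prey: 29+14-33=10; pred: 38+11-7=42
Step 6: prey: 10+5-12=3; pred: 42+4-8=38
Step 7: prey: 3+1-3=1; pred: 38+1-7=32
Step 8: prey: 1+0-0=1; pred: 32+0-6=26
Max prey = 58 at step 2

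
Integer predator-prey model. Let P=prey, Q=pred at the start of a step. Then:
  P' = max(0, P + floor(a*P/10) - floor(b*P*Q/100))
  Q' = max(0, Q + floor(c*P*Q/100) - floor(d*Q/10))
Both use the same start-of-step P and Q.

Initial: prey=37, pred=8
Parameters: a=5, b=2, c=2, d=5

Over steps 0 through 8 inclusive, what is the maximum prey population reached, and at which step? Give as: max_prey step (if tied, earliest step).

Step 1: prey: 37+18-5=50; pred: 8+5-4=9
Step 2: prey: 50+25-9=66; pred: 9+9-4=14
Step 3: prey: 66+33-18=81; pred: 14+18-7=25
Step 4: prey: 81+40-40=81; pred: 25+40-12=53
Step 5: prey: 81+40-85=36; pred: 53+85-26=112
Step 6: prey: 36+18-80=0; pred: 112+80-56=136
Step 7: prey: 0+0-0=0; pred: 136+0-68=68
Step 8: prey: 0+0-0=0; pred: 68+0-34=34
Max prey = 81 at step 3

Answer: 81 3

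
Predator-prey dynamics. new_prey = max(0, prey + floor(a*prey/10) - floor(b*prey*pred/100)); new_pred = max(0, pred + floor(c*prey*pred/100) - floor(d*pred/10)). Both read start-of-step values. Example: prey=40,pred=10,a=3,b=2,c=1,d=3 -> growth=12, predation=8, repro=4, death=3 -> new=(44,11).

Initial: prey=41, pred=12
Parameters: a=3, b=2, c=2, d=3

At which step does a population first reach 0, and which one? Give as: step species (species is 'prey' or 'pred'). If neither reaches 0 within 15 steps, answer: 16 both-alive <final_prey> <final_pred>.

Step 1: prey: 41+12-9=44; pred: 12+9-3=18
Step 2: prey: 44+13-15=42; pred: 18+15-5=28
Step 3: prey: 42+12-23=31; pred: 28+23-8=43
Step 4: prey: 31+9-26=14; pred: 43+26-12=57
Step 5: prey: 14+4-15=3; pred: 57+15-17=55
Step 6: prey: 3+0-3=0; pred: 55+3-16=42
First extinction: prey at step 6

Answer: 6 prey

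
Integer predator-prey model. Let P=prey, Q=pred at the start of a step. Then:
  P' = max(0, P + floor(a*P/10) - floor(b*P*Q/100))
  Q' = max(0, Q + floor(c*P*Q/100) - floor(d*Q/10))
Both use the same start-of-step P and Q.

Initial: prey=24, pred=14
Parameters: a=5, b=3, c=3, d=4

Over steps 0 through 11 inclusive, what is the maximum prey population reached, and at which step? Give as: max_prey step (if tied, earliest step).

Answer: 26 1

Derivation:
Step 1: prey: 24+12-10=26; pred: 14+10-5=19
Step 2: prey: 26+13-14=25; pred: 19+14-7=26
Step 3: prey: 25+12-19=18; pred: 26+19-10=35
Step 4: prey: 18+9-18=9; pred: 35+18-14=39
Step 5: prey: 9+4-10=3; pred: 39+10-15=34
Step 6: prey: 3+1-3=1; pred: 34+3-13=24
Step 7: prey: 1+0-0=1; pred: 24+0-9=15
Step 8: prey: 1+0-0=1; pred: 15+0-6=9
Step 9: prey: 1+0-0=1; pred: 9+0-3=6
Step 10: prey: 1+0-0=1; pred: 6+0-2=4
Step 11: prey: 1+0-0=1; pred: 4+0-1=3
Max prey = 26 at step 1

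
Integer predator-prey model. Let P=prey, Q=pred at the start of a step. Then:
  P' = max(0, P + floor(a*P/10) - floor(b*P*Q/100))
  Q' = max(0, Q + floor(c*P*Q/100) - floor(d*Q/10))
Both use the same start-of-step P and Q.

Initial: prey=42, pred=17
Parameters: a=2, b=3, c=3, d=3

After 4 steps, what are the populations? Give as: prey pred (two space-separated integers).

Step 1: prey: 42+8-21=29; pred: 17+21-5=33
Step 2: prey: 29+5-28=6; pred: 33+28-9=52
Step 3: prey: 6+1-9=0; pred: 52+9-15=46
Step 4: prey: 0+0-0=0; pred: 46+0-13=33

Answer: 0 33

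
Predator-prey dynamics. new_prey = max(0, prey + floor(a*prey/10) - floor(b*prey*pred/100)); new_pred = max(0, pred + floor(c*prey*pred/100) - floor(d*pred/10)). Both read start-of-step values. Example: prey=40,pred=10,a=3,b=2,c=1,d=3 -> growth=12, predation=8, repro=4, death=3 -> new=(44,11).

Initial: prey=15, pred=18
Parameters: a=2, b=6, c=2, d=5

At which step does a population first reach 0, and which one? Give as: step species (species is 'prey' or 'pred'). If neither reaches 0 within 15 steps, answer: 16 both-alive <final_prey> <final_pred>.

Answer: 16 both-alive 1 1

Derivation:
Step 1: prey: 15+3-16=2; pred: 18+5-9=14
Step 2: prey: 2+0-1=1; pred: 14+0-7=7
Step 3: prey: 1+0-0=1; pred: 7+0-3=4
Step 4: prey: 1+0-0=1; pred: 4+0-2=2
Step 5: prey: 1+0-0=1; pred: 2+0-1=1
Step 6: prey: 1+0-0=1; pred: 1+0-0=1
Steps 7-15: state stable at prey=1, pred=1 (no change)
No extinction within 15 steps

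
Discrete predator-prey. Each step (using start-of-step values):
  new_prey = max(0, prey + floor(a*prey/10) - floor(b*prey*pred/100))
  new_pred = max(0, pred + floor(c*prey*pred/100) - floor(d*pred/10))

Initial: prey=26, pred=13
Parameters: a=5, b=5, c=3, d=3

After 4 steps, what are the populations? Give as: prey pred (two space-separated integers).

Step 1: prey: 26+13-16=23; pred: 13+10-3=20
Step 2: prey: 23+11-23=11; pred: 20+13-6=27
Step 3: prey: 11+5-14=2; pred: 27+8-8=27
Step 4: prey: 2+1-2=1; pred: 27+1-8=20

Answer: 1 20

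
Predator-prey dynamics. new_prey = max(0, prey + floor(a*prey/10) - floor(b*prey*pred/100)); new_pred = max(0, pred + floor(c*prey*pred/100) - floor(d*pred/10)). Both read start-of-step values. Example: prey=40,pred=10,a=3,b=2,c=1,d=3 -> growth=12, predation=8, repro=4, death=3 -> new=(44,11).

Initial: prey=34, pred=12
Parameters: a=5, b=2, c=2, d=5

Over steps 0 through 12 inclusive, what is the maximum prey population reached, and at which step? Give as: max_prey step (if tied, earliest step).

Step 1: prey: 34+17-8=43; pred: 12+8-6=14
Step 2: prey: 43+21-12=52; pred: 14+12-7=19
Step 3: prey: 52+26-19=59; pred: 19+19-9=29
Step 4: prey: 59+29-34=54; pred: 29+34-14=49
Step 5: prey: 54+27-52=29; pred: 49+52-24=77
Step 6: prey: 29+14-44=0; pred: 77+44-38=83
Step 7: prey: 0+0-0=0; pred: 83+0-41=42
Step 8: prey: 0+0-0=0; pred: 42+0-21=21
Step 9: prey: 0+0-0=0; pred: 21+0-10=11
Step 10: prey: 0+0-0=0; pred: 11+0-5=6
Step 11: prey: 0+0-0=0; pred: 6+0-3=3
Step 12: prey: 0+0-0=0; pred: 3+0-1=2
Max prey = 59 at step 3

Answer: 59 3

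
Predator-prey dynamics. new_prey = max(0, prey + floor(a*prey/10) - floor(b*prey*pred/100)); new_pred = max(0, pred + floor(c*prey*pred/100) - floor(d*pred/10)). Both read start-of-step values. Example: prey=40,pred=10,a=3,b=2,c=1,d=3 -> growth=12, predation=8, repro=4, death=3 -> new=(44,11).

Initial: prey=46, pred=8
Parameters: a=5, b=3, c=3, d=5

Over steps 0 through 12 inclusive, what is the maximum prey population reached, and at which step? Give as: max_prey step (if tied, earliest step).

Answer: 61 2

Derivation:
Step 1: prey: 46+23-11=58; pred: 8+11-4=15
Step 2: prey: 58+29-26=61; pred: 15+26-7=34
Step 3: prey: 61+30-62=29; pred: 34+62-17=79
Step 4: prey: 29+14-68=0; pred: 79+68-39=108
Step 5: prey: 0+0-0=0; pred: 108+0-54=54
Step 6: prey: 0+0-0=0; pred: 54+0-27=27
Step 7: prey: 0+0-0=0; pred: 27+0-13=14
Step 8: prey: 0+0-0=0; pred: 14+0-7=7
Step 9: prey: 0+0-0=0; pred: 7+0-3=4
Step 10: prey: 0+0-0=0; pred: 4+0-2=2
Step 11: prey: 0+0-0=0; pred: 2+0-1=1
Step 12: prey: 0+0-0=0; pred: 1+0-0=1
Max prey = 61 at step 2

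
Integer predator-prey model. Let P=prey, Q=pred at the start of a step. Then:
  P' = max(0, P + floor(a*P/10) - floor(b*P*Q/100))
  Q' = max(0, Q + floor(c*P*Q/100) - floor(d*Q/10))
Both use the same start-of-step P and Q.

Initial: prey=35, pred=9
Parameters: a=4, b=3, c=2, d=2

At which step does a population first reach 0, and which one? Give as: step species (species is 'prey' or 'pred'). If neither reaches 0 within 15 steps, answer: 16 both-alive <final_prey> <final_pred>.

Step 1: prey: 35+14-9=40; pred: 9+6-1=14
Step 2: prey: 40+16-16=40; pred: 14+11-2=23
Step 3: prey: 40+16-27=29; pred: 23+18-4=37
Step 4: prey: 29+11-32=8; pred: 37+21-7=51
Step 5: prey: 8+3-12=0; pred: 51+8-10=49
First extinction: prey at step 5

Answer: 5 prey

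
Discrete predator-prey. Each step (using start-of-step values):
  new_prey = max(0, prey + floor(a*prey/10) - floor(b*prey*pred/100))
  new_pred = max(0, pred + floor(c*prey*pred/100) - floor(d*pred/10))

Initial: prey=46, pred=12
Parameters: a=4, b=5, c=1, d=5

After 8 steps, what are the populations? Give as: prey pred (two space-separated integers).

Step 1: prey: 46+18-27=37; pred: 12+5-6=11
Step 2: prey: 37+14-20=31; pred: 11+4-5=10
Step 3: prey: 31+12-15=28; pred: 10+3-5=8
Step 4: prey: 28+11-11=28; pred: 8+2-4=6
Step 5: prey: 28+11-8=31; pred: 6+1-3=4
Step 6: prey: 31+12-6=37; pred: 4+1-2=3
Step 7: prey: 37+14-5=46; pred: 3+1-1=3
Step 8: prey: 46+18-6=58; pred: 3+1-1=3

Answer: 58 3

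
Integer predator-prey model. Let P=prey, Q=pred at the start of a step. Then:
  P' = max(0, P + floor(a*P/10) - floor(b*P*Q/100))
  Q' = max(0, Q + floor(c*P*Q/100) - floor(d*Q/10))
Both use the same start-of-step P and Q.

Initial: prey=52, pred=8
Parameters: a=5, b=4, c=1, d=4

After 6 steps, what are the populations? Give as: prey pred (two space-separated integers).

Answer: 26 28

Derivation:
Step 1: prey: 52+26-16=62; pred: 8+4-3=9
Step 2: prey: 62+31-22=71; pred: 9+5-3=11
Step 3: prey: 71+35-31=75; pred: 11+7-4=14
Step 4: prey: 75+37-42=70; pred: 14+10-5=19
Step 5: prey: 70+35-53=52; pred: 19+13-7=25
Step 6: prey: 52+26-52=26; pred: 25+13-10=28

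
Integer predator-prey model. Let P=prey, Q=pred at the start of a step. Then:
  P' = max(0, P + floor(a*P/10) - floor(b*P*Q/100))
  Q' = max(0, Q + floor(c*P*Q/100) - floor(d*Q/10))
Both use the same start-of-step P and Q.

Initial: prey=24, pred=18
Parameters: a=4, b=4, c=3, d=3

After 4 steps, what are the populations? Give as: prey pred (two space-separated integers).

Step 1: prey: 24+9-17=16; pred: 18+12-5=25
Step 2: prey: 16+6-16=6; pred: 25+12-7=30
Step 3: prey: 6+2-7=1; pred: 30+5-9=26
Step 4: prey: 1+0-1=0; pred: 26+0-7=19

Answer: 0 19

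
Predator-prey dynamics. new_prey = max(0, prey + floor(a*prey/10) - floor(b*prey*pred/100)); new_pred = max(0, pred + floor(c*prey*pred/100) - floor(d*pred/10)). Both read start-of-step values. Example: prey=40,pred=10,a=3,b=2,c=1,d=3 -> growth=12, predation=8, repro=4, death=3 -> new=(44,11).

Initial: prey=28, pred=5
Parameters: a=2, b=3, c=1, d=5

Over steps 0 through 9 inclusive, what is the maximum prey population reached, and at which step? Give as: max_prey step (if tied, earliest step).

Answer: 90 9

Derivation:
Step 1: prey: 28+5-4=29; pred: 5+1-2=4
Step 2: prey: 29+5-3=31; pred: 4+1-2=3
Step 3: prey: 31+6-2=35; pred: 3+0-1=2
Step 4: prey: 35+7-2=40; pred: 2+0-1=1
Step 5: prey: 40+8-1=47; pred: 1+0-0=1
Step 6: prey: 47+9-1=55; pred: 1+0-0=1
Step 7: prey: 55+11-1=65; pred: 1+0-0=1
Step 8: prey: 65+13-1=77; pred: 1+0-0=1
Step 9: prey: 77+15-2=90; pred: 1+0-0=1
Max prey = 90 at step 9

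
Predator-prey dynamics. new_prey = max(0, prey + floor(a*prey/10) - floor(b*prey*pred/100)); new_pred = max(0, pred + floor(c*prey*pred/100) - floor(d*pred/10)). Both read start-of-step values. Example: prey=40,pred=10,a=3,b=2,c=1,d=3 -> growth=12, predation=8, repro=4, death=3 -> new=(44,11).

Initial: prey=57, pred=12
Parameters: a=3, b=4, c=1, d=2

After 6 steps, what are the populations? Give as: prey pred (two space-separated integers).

Step 1: prey: 57+17-27=47; pred: 12+6-2=16
Step 2: prey: 47+14-30=31; pred: 16+7-3=20
Step 3: prey: 31+9-24=16; pred: 20+6-4=22
Step 4: prey: 16+4-14=6; pred: 22+3-4=21
Step 5: prey: 6+1-5=2; pred: 21+1-4=18
Step 6: prey: 2+0-1=1; pred: 18+0-3=15

Answer: 1 15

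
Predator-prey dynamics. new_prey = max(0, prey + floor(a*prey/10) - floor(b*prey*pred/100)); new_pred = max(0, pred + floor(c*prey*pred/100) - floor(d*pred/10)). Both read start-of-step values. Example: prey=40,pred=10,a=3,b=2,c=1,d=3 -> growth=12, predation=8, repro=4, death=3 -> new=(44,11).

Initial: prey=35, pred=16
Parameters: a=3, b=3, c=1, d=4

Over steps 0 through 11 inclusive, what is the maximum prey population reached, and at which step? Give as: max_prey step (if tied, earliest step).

Step 1: prey: 35+10-16=29; pred: 16+5-6=15
Step 2: prey: 29+8-13=24; pred: 15+4-6=13
Step 3: prey: 24+7-9=22; pred: 13+3-5=11
Step 4: prey: 22+6-7=21; pred: 11+2-4=9
Step 5: prey: 21+6-5=22; pred: 9+1-3=7
Step 6: prey: 22+6-4=24; pred: 7+1-2=6
Step 7: prey: 24+7-4=27; pred: 6+1-2=5
Step 8: prey: 27+8-4=31; pred: 5+1-2=4
Step 9: prey: 31+9-3=37; pred: 4+1-1=4
Step 10: prey: 37+11-4=44; pred: 4+1-1=4
Step 11: prey: 44+13-5=52; pred: 4+1-1=4
Max prey = 52 at step 11

Answer: 52 11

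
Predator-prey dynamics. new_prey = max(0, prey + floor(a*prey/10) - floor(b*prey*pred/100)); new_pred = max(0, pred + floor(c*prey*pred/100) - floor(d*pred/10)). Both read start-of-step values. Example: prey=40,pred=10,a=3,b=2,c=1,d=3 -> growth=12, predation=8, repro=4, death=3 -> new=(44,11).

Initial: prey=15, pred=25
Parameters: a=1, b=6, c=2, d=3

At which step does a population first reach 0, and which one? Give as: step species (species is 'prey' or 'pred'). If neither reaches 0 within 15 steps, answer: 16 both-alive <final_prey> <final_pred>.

Answer: 1 prey

Derivation:
Step 1: prey: 15+1-22=0; pred: 25+7-7=25
First extinction: prey at step 1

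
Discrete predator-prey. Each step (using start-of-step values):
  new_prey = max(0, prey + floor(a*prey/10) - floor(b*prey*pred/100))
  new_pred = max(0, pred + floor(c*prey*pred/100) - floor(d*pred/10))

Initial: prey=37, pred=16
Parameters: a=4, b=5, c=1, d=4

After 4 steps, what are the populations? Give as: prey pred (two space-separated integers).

Answer: 11 6

Derivation:
Step 1: prey: 37+14-29=22; pred: 16+5-6=15
Step 2: prey: 22+8-16=14; pred: 15+3-6=12
Step 3: prey: 14+5-8=11; pred: 12+1-4=9
Step 4: prey: 11+4-4=11; pred: 9+0-3=6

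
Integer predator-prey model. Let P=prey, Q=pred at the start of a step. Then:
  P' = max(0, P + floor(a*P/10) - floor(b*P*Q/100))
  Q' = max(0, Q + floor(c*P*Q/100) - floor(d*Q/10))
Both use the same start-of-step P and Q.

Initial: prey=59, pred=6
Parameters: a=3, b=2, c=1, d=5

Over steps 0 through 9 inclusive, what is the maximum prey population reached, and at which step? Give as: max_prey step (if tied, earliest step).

Step 1: prey: 59+17-7=69; pred: 6+3-3=6
Step 2: prey: 69+20-8=81; pred: 6+4-3=7
Step 3: prey: 81+24-11=94; pred: 7+5-3=9
Step 4: prey: 94+28-16=106; pred: 9+8-4=13
Step 5: prey: 106+31-27=110; pred: 13+13-6=20
Step 6: prey: 110+33-44=99; pred: 20+22-10=32
Step 7: prey: 99+29-63=65; pred: 32+31-16=47
Step 8: prey: 65+19-61=23; pred: 47+30-23=54
Step 9: prey: 23+6-24=5; pred: 54+12-27=39
Max prey = 110 at step 5

Answer: 110 5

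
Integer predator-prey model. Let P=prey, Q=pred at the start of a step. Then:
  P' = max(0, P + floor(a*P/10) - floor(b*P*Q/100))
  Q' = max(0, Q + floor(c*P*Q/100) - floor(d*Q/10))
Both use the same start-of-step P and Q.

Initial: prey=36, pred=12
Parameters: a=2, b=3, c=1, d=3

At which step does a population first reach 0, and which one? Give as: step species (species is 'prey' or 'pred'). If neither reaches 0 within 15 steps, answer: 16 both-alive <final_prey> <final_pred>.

Step 1: prey: 36+7-12=31; pred: 12+4-3=13
Step 2: prey: 31+6-12=25; pred: 13+4-3=14
Step 3: prey: 25+5-10=20; pred: 14+3-4=13
Step 4: prey: 20+4-7=17; pred: 13+2-3=12
Step 5: prey: 17+3-6=14; pred: 12+2-3=11
Step 6: prey: 14+2-4=12; pred: 11+1-3=9
Step 7: prey: 12+2-3=11; pred: 9+1-2=8
Step 8: prey: 11+2-2=11; pred: 8+0-2=6
Step 9: prey: 11+2-1=12; pred: 6+0-1=5
Step 10: prey: 12+2-1=13; pred: 5+0-1=4
Step 11: prey: 13+2-1=14; pred: 4+0-1=3
Step 12: prey: 14+2-1=15; pred: 3+0-0=3
Step 13: prey: 15+3-1=17; pred: 3+0-0=3
Step 14: prey: 17+3-1=19; pred: 3+0-0=3
Step 15: prey: 19+3-1=21; pred: 3+0-0=3
No extinction within 15 steps

Answer: 16 both-alive 21 3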